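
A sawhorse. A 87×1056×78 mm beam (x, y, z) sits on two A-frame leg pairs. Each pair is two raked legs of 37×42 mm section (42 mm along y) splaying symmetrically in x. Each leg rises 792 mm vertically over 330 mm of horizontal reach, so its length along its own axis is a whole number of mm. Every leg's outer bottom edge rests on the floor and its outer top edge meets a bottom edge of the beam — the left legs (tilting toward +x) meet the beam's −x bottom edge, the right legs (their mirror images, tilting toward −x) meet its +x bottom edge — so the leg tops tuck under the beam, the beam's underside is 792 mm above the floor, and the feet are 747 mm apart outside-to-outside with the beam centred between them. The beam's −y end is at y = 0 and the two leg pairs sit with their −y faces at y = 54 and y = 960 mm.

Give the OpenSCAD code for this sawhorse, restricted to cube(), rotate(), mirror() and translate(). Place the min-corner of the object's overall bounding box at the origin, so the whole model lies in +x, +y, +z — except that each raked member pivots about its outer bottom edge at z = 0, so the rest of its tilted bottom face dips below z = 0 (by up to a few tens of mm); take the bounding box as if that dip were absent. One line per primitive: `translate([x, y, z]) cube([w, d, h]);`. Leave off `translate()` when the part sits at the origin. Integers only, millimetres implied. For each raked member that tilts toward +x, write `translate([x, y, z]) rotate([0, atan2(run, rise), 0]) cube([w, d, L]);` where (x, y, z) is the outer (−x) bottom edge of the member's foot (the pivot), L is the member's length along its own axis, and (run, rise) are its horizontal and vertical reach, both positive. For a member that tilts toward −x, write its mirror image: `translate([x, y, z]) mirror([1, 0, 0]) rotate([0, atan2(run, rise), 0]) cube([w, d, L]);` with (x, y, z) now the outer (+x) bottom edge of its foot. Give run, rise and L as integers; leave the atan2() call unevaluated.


// leg length = √(330² + 792²) = 858
// right-leg outer foot x = 2·330 + 87 = 747
// beam min-corner = (330, 0, 792)
translate([330, 0, 792]) cube([87, 1056, 78]);
translate([0, 54, 0]) rotate([0, atan2(330, 792), 0]) cube([37, 42, 858]);
translate([747, 54, 0]) mirror([1, 0, 0]) rotate([0, atan2(330, 792), 0]) cube([37, 42, 858]);
translate([0, 960, 0]) rotate([0, atan2(330, 792), 0]) cube([37, 42, 858]);
translate([747, 960, 0]) mirror([1, 0, 0]) rotate([0, atan2(330, 792), 0]) cube([37, 42, 858]);


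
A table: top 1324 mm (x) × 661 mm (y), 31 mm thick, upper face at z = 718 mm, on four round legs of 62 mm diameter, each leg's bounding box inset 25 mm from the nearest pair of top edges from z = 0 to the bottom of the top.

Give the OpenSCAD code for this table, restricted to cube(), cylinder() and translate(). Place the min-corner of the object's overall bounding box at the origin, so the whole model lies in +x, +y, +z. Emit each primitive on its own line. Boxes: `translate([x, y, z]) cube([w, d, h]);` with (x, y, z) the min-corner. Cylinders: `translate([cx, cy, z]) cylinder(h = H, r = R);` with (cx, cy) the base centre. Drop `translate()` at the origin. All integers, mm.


translate([0, 0, 687]) cube([1324, 661, 31]);
translate([56, 56, 0]) cylinder(h = 687, r = 31);
translate([1268, 56, 0]) cylinder(h = 687, r = 31);
translate([56, 605, 0]) cylinder(h = 687, r = 31);
translate([1268, 605, 0]) cylinder(h = 687, r = 31);


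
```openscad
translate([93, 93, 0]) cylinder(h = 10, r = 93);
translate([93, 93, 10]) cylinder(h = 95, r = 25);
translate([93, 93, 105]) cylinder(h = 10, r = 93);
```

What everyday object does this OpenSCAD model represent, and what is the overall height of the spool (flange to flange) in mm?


A spool. The overall height is 115 mm.

Three coaxial cylinders, large–small–large — a spool. Two 10 mm flanges and a 95 mm core give 10 + 95 + 10 = 115 mm.


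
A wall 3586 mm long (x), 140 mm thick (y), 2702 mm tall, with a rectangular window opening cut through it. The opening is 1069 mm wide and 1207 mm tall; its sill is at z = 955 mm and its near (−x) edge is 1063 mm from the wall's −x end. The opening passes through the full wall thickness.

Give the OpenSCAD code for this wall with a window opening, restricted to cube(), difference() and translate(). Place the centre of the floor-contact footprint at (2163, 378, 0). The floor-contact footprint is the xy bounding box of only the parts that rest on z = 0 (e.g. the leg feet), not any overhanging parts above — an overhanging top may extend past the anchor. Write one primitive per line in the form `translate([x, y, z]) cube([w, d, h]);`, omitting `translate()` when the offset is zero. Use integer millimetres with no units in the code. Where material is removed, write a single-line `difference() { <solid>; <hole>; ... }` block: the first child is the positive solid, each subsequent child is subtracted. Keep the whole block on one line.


difference() { translate([370, 308, 0]) cube([3586, 140, 2702]); translate([1433, 308, 955]) cube([1069, 140, 1207]); }


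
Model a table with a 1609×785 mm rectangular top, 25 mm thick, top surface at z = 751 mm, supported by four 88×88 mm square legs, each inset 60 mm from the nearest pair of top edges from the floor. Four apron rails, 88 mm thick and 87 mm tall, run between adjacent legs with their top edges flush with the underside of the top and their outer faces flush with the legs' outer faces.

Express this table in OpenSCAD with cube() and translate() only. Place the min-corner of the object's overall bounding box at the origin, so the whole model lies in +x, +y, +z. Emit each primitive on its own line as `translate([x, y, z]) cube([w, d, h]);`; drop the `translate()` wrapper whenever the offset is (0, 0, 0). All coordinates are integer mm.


translate([0, 0, 726]) cube([1609, 785, 25]);
translate([60, 60, 0]) cube([88, 88, 726]);
translate([1461, 60, 0]) cube([88, 88, 726]);
translate([60, 637, 0]) cube([88, 88, 726]);
translate([1461, 637, 0]) cube([88, 88, 726]);
translate([148, 60, 639]) cube([1313, 88, 87]);
translate([148, 637, 639]) cube([1313, 88, 87]);
translate([60, 148, 639]) cube([88, 489, 87]);
translate([1461, 148, 639]) cube([88, 489, 87]);


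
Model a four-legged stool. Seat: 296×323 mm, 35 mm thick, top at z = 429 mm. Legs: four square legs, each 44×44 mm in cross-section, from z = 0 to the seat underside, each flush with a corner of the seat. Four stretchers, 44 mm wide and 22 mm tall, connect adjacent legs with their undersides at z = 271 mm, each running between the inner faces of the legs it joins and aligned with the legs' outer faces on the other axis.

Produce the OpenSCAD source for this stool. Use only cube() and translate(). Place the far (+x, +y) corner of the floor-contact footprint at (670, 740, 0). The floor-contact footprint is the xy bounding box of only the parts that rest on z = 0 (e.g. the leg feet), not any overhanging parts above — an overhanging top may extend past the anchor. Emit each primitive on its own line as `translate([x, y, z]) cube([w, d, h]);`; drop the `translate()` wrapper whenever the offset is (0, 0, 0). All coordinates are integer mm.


// leg_h = 429 - 35 = 394
// stretcher span = 296 - 2*44 = 208
translate([374, 417, 394]) cube([296, 323, 35]);
translate([374, 417, 0]) cube([44, 44, 394]);
translate([626, 417, 0]) cube([44, 44, 394]);
translate([374, 696, 0]) cube([44, 44, 394]);
translate([626, 696, 0]) cube([44, 44, 394]);
translate([418, 417, 271]) cube([208, 44, 22]);
translate([418, 696, 271]) cube([208, 44, 22]);
translate([374, 461, 271]) cube([44, 235, 22]);
translate([626, 461, 271]) cube([44, 235, 22]);


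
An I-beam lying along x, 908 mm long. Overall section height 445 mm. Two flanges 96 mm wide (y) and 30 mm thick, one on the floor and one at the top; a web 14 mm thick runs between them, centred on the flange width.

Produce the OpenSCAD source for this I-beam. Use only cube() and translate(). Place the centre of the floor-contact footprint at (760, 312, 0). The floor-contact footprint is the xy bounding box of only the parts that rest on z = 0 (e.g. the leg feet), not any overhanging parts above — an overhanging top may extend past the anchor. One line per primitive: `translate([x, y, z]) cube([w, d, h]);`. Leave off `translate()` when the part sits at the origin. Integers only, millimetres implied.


translate([306, 264, 0]) cube([908, 96, 30]);
translate([306, 305, 30]) cube([908, 14, 385]);
translate([306, 264, 415]) cube([908, 96, 30]);


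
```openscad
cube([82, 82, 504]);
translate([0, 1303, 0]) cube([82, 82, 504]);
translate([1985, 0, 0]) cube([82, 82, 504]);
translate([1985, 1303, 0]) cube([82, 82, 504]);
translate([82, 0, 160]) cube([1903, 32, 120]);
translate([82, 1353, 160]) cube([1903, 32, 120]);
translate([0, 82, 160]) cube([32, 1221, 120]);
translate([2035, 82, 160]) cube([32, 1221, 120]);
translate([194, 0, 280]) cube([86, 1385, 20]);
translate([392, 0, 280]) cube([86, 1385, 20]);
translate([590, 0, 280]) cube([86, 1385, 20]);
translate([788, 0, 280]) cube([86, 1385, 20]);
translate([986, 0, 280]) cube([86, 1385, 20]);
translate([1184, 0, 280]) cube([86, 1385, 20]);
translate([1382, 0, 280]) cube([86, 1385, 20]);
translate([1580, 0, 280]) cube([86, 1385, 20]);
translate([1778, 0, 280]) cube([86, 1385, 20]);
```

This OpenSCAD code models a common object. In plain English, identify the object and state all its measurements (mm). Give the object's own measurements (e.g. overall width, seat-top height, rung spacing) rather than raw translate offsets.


A bed frame 2067 mm long (x) by 1385 mm wide (y). Four 82×82 mm corner posts, 504 mm tall, at the corners of the footprint. Four rails of 32 mm thickness and 120 mm height run between adjacent posts with their undersides at z = 160 mm, their outer faces flush with the outside of the frame (the two x-running rails run between the posts' inner faces; the two y-running rails run between the posts' inner faces). 9 slats, each 86 mm wide (x) and 20 mm thick, lie across the top of the two x-running rails, running the full 1385 mm width of the frame in y; along x they sit between the end posts with a 112 mm gap after the −x posts and between neighbouring slats, leaving 121 mm before the +x posts.


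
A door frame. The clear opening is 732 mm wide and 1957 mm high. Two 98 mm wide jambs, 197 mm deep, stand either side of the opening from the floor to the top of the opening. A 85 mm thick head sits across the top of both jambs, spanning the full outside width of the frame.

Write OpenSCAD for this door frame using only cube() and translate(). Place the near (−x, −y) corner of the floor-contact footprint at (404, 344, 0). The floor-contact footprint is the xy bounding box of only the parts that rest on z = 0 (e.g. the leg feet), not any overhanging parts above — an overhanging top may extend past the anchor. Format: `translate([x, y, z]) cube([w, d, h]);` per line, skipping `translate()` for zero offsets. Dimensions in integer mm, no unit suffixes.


translate([404, 344, 0]) cube([98, 197, 1957]);
translate([1234, 344, 0]) cube([98, 197, 1957]);
translate([404, 344, 1957]) cube([928, 197, 85]);


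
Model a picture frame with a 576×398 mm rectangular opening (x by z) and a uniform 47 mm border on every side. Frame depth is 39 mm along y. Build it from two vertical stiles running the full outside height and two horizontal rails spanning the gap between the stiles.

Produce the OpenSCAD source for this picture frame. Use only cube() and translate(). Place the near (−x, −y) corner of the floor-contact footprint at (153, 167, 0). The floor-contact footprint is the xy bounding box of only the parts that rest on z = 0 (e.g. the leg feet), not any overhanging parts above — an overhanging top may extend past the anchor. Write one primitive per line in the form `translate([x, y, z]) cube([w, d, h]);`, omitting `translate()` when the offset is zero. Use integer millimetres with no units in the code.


translate([153, 167, 0]) cube([47, 39, 492]);
translate([776, 167, 0]) cube([47, 39, 492]);
translate([200, 167, 0]) cube([576, 39, 47]);
translate([200, 167, 445]) cube([576, 39, 47]);


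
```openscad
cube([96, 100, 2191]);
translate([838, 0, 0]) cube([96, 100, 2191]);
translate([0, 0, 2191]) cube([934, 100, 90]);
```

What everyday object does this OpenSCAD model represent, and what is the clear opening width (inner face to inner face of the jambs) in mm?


A door frame. The clear opening width is 742 mm.

Two 2191 mm tall posts with a header on top — a door frame. The left jamb is 96 mm wide at x = 0; the right jamb starts at x = 838. The clear opening is 838 − 96 = 742 mm.


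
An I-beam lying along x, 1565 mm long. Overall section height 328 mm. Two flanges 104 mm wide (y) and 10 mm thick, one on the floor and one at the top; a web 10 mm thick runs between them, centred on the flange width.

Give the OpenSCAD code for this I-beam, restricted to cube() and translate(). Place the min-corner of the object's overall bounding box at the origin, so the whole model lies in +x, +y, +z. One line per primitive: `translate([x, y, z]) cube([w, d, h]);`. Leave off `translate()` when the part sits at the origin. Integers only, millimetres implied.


cube([1565, 104, 10]);
translate([0, 47, 10]) cube([1565, 10, 308]);
translate([0, 0, 318]) cube([1565, 104, 10]);


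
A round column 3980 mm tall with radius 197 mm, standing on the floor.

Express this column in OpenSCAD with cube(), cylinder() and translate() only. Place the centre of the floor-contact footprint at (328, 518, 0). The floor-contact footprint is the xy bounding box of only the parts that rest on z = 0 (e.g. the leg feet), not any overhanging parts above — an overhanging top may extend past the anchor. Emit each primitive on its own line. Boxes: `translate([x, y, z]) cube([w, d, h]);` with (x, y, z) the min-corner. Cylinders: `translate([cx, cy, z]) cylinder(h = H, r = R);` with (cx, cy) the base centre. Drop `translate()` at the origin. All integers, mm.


translate([328, 518, 0]) cylinder(h = 3980, r = 197);


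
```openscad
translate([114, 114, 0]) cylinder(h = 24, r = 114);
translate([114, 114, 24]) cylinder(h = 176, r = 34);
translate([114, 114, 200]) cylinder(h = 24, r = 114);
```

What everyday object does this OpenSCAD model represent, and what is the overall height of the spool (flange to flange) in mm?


A spool. The overall height is 224 mm.

Three coaxial cylinders, large–small–large — a spool. Two 24 mm flanges and a 176 mm core give 24 + 176 + 24 = 224 mm.


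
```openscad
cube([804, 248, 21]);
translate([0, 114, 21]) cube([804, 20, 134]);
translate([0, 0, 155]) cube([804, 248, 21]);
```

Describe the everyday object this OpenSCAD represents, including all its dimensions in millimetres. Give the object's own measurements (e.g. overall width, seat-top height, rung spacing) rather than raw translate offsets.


An I-beam lying along x, 804 mm long. Overall section height 176 mm. Two flanges 248 mm wide (y) and 21 mm thick, one on the floor and one at the top; a web 20 mm thick runs between them, centred on the flange width.


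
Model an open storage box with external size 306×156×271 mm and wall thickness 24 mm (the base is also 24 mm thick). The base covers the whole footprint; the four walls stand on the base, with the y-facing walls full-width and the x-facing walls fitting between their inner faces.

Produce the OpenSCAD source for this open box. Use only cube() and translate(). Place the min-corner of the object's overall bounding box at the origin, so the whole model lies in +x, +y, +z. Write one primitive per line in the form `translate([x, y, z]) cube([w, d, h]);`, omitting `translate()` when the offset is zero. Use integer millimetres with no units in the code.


cube([306, 156, 24]);
translate([0, 0, 24]) cube([306, 24, 247]);
translate([0, 132, 24]) cube([306, 24, 247]);
translate([0, 24, 24]) cube([24, 108, 247]);
translate([282, 24, 24]) cube([24, 108, 247]);


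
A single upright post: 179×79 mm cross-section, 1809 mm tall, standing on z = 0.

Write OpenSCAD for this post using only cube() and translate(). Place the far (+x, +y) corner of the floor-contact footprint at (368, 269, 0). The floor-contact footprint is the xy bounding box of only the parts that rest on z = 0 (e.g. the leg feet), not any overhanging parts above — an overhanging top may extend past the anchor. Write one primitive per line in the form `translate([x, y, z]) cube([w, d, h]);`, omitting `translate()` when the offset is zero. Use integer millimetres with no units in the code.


translate([189, 190, 0]) cube([179, 79, 1809]);


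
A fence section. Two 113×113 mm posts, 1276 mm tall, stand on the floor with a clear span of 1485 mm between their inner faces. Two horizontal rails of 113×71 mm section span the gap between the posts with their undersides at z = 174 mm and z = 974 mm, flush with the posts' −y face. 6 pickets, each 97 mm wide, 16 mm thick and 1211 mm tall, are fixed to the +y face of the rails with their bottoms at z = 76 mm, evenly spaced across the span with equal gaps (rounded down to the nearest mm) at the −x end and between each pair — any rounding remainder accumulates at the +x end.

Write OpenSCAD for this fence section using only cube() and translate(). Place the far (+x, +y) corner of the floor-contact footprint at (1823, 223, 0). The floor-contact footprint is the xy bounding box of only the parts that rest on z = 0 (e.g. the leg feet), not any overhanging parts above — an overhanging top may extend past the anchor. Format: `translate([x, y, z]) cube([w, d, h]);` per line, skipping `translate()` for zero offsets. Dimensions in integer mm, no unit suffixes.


translate([112, 110, 0]) cube([113, 113, 1276]);
translate([1710, 110, 0]) cube([113, 113, 1276]);
translate([225, 110, 174]) cube([1485, 113, 71]);
translate([225, 110, 974]) cube([1485, 113, 71]);
translate([354, 223, 76]) cube([97, 16, 1211]);
translate([580, 223, 76]) cube([97, 16, 1211]);
translate([806, 223, 76]) cube([97, 16, 1211]);
translate([1032, 223, 76]) cube([97, 16, 1211]);
translate([1258, 223, 76]) cube([97, 16, 1211]);
translate([1484, 223, 76]) cube([97, 16, 1211]);


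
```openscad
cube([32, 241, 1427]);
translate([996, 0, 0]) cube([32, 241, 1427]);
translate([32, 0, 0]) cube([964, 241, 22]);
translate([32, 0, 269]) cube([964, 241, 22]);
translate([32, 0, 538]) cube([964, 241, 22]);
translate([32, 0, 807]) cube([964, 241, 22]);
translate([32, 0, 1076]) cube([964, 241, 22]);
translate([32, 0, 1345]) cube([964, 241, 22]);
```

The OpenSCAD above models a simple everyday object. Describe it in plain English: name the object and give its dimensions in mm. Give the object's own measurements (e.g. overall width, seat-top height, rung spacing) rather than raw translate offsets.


An open bookshelf. Two side panels, each 32 mm thick, 241 mm deep and 1427 mm tall, stand 1028 mm apart (outside-to-outside). Between them sit 6 shelves, each 22 mm thick and 241 mm deep, spanning the full gap between the sides. The bottom shelf rests on the floor (its underside at z = 0) and the clear gap between one shelf's top and the next shelf's underside is 247 mm.


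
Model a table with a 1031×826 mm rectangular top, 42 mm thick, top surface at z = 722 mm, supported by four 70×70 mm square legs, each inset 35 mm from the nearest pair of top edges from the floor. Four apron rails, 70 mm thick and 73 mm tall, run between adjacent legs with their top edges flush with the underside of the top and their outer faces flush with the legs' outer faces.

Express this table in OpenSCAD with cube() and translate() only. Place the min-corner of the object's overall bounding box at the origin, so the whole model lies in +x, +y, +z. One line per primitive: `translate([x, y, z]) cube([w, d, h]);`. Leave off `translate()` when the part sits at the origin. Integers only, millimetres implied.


translate([0, 0, 680]) cube([1031, 826, 42]);
translate([35, 35, 0]) cube([70, 70, 680]);
translate([926, 35, 0]) cube([70, 70, 680]);
translate([35, 721, 0]) cube([70, 70, 680]);
translate([926, 721, 0]) cube([70, 70, 680]);
translate([105, 35, 607]) cube([821, 70, 73]);
translate([105, 721, 607]) cube([821, 70, 73]);
translate([35, 105, 607]) cube([70, 616, 73]);
translate([926, 105, 607]) cube([70, 616, 73]);


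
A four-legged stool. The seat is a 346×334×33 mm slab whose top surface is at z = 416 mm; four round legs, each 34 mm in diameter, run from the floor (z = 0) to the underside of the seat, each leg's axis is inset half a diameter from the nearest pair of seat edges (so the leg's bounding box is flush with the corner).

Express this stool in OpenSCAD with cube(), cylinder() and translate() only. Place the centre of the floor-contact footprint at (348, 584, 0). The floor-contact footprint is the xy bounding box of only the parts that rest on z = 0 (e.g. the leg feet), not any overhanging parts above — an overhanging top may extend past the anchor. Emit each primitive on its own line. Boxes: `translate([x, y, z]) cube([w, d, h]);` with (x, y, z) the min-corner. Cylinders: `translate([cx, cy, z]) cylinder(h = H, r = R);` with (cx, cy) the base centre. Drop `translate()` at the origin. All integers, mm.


// leg_h = 416 - 33 = 383
translate([175, 417, 383]) cube([346, 334, 33]);
translate([192, 434, 0]) cylinder(h = 383, r = 17);
translate([504, 434, 0]) cylinder(h = 383, r = 17);
translate([192, 734, 0]) cylinder(h = 383, r = 17);
translate([504, 734, 0]) cylinder(h = 383, r = 17);


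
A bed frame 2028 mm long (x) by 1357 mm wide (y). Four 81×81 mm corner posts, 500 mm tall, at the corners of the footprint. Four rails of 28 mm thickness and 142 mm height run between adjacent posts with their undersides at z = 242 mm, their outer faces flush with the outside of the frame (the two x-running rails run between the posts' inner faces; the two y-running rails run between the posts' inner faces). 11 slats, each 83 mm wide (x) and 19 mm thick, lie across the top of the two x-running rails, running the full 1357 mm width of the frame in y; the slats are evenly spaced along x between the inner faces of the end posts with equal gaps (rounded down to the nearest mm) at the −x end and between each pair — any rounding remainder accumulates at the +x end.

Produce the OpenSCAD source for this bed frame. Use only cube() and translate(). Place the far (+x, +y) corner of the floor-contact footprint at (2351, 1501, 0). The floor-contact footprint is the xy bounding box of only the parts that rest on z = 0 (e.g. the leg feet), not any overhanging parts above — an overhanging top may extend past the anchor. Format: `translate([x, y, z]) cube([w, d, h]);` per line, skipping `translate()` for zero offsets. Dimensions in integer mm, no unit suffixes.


translate([323, 144, 0]) cube([81, 81, 500]);
translate([323, 1420, 0]) cube([81, 81, 500]);
translate([2270, 144, 0]) cube([81, 81, 500]);
translate([2270, 1420, 0]) cube([81, 81, 500]);
translate([404, 144, 242]) cube([1866, 28, 142]);
translate([404, 1473, 242]) cube([1866, 28, 142]);
translate([323, 225, 242]) cube([28, 1195, 142]);
translate([2323, 225, 242]) cube([28, 1195, 142]);
translate([483, 144, 384]) cube([83, 1357, 19]);
translate([645, 144, 384]) cube([83, 1357, 19]);
translate([807, 144, 384]) cube([83, 1357, 19]);
translate([969, 144, 384]) cube([83, 1357, 19]);
translate([1131, 144, 384]) cube([83, 1357, 19]);
translate([1293, 144, 384]) cube([83, 1357, 19]);
translate([1455, 144, 384]) cube([83, 1357, 19]);
translate([1617, 144, 384]) cube([83, 1357, 19]);
translate([1779, 144, 384]) cube([83, 1357, 19]);
translate([1941, 144, 384]) cube([83, 1357, 19]);
translate([2103, 144, 384]) cube([83, 1357, 19]);


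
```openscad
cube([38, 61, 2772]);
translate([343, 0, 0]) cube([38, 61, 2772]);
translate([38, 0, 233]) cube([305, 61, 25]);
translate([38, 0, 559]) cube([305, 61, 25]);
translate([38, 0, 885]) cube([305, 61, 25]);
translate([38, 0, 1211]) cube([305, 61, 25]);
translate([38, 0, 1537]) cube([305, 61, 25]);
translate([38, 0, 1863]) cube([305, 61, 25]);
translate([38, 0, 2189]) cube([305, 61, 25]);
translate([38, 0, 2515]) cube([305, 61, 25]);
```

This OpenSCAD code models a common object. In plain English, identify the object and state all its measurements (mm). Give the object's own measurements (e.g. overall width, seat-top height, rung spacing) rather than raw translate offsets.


A straight ladder. Two 38×61 mm vertical rails, 2772 mm tall, stand 381 mm apart (outside-to-outside) with their front faces coplanar on the −y side. 8 rungs, each 61 mm deep and 25 mm tall, span between the inner faces of the rails, front faces flush with the rails. The lowest rung's underside is at z = 233 mm and rungs are spaced 326 mm apart (underside to underside).


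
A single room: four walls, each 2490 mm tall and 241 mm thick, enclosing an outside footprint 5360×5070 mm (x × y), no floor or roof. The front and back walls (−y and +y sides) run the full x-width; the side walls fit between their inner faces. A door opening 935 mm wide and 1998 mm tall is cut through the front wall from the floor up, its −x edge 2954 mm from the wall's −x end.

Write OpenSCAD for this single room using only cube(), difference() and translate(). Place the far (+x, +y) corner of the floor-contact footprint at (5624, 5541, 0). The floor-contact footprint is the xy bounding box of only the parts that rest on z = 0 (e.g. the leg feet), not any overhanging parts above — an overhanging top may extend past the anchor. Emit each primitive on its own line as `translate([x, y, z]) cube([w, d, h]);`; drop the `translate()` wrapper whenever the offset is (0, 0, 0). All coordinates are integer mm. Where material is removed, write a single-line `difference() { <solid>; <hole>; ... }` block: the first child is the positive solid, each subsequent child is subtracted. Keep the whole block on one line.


difference() { translate([264, 471, 0]) cube([5360, 241, 2490]); translate([3218, 471, 0]) cube([935, 241, 1998]); }
translate([264, 5300, 0]) cube([5360, 241, 2490]);
translate([264, 712, 0]) cube([241, 4588, 2490]);
translate([5383, 712, 0]) cube([241, 4588, 2490]);


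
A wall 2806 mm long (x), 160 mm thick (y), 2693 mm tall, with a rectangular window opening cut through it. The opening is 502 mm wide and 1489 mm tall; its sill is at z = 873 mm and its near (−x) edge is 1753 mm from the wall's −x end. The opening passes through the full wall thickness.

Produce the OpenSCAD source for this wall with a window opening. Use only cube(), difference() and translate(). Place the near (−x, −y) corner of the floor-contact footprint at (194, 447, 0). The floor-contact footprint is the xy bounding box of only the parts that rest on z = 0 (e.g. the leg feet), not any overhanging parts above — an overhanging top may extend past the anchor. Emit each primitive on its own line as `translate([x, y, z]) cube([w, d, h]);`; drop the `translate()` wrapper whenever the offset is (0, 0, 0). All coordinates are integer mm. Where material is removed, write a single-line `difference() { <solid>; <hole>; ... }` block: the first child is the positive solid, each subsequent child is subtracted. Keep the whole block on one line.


difference() { translate([194, 447, 0]) cube([2806, 160, 2693]); translate([1947, 447, 873]) cube([502, 160, 1489]); }


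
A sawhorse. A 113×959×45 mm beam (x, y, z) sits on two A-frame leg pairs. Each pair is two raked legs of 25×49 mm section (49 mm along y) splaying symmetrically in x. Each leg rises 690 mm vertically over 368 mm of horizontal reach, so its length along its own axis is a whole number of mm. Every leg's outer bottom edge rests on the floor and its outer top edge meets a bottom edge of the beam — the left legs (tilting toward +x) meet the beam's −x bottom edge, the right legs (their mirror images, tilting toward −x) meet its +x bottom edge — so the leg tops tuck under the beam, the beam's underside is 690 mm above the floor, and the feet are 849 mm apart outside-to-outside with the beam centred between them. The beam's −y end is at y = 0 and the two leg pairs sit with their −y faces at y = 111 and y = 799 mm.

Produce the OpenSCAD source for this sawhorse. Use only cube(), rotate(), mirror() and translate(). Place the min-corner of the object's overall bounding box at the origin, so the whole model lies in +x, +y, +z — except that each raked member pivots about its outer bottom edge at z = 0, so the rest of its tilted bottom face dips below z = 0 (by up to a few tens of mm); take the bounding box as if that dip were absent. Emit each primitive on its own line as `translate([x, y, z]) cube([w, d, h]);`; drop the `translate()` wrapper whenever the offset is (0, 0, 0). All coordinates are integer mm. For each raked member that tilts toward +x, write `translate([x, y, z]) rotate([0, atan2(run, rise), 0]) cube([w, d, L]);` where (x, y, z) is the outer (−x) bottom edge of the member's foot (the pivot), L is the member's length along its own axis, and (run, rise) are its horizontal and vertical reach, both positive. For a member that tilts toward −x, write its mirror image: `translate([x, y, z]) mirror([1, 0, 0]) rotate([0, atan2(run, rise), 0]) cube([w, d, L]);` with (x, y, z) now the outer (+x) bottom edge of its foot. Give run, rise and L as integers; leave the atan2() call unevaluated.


// leg length = √(368² + 690²) = 782
// right-leg outer foot x = 2·368 + 113 = 849
// beam min-corner = (368, 0, 690)
translate([368, 0, 690]) cube([113, 959, 45]);
translate([0, 111, 0]) rotate([0, atan2(368, 690), 0]) cube([25, 49, 782]);
translate([849, 111, 0]) mirror([1, 0, 0]) rotate([0, atan2(368, 690), 0]) cube([25, 49, 782]);
translate([0, 799, 0]) rotate([0, atan2(368, 690), 0]) cube([25, 49, 782]);
translate([849, 799, 0]) mirror([1, 0, 0]) rotate([0, atan2(368, 690), 0]) cube([25, 49, 782]);


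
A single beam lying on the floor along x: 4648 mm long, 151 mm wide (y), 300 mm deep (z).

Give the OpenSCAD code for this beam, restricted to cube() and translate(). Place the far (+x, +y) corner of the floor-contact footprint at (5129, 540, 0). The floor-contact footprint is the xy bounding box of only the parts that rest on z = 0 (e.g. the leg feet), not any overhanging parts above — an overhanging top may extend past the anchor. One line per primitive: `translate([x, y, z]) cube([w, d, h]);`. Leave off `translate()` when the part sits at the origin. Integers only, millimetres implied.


translate([481, 389, 0]) cube([4648, 151, 300]);


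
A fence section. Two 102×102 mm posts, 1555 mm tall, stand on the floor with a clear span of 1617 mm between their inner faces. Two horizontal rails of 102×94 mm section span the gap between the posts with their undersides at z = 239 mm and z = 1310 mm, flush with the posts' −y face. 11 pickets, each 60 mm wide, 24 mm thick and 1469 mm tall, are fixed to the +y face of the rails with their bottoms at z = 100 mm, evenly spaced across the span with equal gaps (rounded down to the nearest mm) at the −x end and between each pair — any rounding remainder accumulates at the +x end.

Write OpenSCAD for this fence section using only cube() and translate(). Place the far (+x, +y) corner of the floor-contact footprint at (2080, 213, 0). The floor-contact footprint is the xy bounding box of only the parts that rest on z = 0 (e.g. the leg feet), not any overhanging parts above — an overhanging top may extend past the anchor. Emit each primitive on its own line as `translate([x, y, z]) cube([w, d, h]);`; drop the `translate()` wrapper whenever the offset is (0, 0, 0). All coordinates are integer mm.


translate([259, 111, 0]) cube([102, 102, 1555]);
translate([1978, 111, 0]) cube([102, 102, 1555]);
translate([361, 111, 239]) cube([1617, 102, 94]);
translate([361, 111, 1310]) cube([1617, 102, 94]);
translate([440, 213, 100]) cube([60, 24, 1469]);
translate([579, 213, 100]) cube([60, 24, 1469]);
translate([718, 213, 100]) cube([60, 24, 1469]);
translate([857, 213, 100]) cube([60, 24, 1469]);
translate([996, 213, 100]) cube([60, 24, 1469]);
translate([1135, 213, 100]) cube([60, 24, 1469]);
translate([1274, 213, 100]) cube([60, 24, 1469]);
translate([1413, 213, 100]) cube([60, 24, 1469]);
translate([1552, 213, 100]) cube([60, 24, 1469]);
translate([1691, 213, 100]) cube([60, 24, 1469]);
translate([1830, 213, 100]) cube([60, 24, 1469]);


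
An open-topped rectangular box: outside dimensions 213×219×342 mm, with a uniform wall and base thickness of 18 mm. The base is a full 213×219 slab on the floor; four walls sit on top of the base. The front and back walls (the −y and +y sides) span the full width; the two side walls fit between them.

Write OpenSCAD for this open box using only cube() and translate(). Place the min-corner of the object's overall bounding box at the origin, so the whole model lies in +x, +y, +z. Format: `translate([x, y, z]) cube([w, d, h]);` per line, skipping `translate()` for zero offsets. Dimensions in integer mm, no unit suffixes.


cube([213, 219, 18]);
translate([0, 0, 18]) cube([213, 18, 324]);
translate([0, 201, 18]) cube([213, 18, 324]);
translate([0, 18, 18]) cube([18, 183, 324]);
translate([195, 18, 18]) cube([18, 183, 324]);


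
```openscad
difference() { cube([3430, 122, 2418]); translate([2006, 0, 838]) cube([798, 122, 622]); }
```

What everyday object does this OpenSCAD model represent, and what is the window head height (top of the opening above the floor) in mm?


A wall with a window opening. The window head height is 1460 mm.

A wall with a rectangular opening subtracted — a window. Sill at z = 838, opening 622 mm tall, so the head is at 838 + 622 = 1460 mm.


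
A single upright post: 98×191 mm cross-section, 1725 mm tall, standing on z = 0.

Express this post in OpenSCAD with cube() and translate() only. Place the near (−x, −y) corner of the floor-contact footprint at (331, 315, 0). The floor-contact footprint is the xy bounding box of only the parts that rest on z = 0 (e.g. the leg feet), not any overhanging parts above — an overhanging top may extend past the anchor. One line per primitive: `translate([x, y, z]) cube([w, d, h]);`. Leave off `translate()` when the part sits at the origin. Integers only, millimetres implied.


translate([331, 315, 0]) cube([98, 191, 1725]);


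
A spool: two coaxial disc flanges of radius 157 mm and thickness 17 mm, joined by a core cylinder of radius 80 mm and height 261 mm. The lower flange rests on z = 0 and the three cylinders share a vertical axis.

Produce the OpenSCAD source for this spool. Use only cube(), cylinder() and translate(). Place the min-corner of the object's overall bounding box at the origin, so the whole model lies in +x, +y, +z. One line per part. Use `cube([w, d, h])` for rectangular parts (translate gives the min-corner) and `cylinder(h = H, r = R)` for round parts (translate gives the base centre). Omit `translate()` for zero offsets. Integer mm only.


translate([157, 157, 0]) cylinder(h = 17, r = 157);
translate([157, 157, 17]) cylinder(h = 261, r = 80);
translate([157, 157, 278]) cylinder(h = 17, r = 157);


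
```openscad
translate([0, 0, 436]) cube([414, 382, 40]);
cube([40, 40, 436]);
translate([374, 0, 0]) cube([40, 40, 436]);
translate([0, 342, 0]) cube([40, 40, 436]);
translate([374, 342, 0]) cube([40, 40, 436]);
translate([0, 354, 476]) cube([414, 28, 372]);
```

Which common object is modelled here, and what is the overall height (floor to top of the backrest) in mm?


A chair. The overall height is 848 mm.

A slab on four corner posts with a tall panel at the back — a chair. The seat slab sits at z = 436 with thickness 40, and the 372 mm backrest starts at the seat top, so the overall height is 436 + 40 + 372 = 848 mm.


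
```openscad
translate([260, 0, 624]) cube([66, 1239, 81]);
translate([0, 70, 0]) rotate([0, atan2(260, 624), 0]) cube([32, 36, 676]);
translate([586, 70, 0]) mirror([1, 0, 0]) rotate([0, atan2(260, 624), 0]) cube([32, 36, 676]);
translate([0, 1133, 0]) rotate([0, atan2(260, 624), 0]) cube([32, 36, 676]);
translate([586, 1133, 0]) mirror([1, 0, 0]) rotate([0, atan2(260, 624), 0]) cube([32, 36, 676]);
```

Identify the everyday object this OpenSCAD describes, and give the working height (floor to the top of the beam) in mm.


A sawhorse. The overall height is 705 mm.

A beam across two mirrored pairs of raked legs — a sawhorse. The beam's underside is at z = 624 (matching the legs' vertical rise in atan2(260, 624)) and the beam is 81 mm tall, so its top is at 624 + 81 = 705 mm. The raked legs top out at the beam's underside, so that is the highest point.


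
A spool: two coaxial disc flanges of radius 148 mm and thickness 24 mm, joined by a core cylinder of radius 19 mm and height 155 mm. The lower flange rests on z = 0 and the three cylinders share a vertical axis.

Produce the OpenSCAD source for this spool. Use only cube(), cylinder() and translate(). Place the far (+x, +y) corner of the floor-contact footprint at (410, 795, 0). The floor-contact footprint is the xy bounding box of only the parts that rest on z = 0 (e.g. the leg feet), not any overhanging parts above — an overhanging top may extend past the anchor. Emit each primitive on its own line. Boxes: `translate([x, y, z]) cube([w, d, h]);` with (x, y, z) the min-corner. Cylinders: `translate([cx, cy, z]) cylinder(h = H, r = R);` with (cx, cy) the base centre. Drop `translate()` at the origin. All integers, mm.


translate([262, 647, 0]) cylinder(h = 24, r = 148);
translate([262, 647, 24]) cylinder(h = 155, r = 19);
translate([262, 647, 179]) cylinder(h = 24, r = 148);


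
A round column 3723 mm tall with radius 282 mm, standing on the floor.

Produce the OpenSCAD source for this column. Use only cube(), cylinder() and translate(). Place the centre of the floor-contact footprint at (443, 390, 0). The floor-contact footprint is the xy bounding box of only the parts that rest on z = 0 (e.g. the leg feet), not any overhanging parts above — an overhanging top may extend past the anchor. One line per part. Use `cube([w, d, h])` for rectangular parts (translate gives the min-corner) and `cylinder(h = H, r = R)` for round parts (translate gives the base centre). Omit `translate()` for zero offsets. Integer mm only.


translate([443, 390, 0]) cylinder(h = 3723, r = 282);


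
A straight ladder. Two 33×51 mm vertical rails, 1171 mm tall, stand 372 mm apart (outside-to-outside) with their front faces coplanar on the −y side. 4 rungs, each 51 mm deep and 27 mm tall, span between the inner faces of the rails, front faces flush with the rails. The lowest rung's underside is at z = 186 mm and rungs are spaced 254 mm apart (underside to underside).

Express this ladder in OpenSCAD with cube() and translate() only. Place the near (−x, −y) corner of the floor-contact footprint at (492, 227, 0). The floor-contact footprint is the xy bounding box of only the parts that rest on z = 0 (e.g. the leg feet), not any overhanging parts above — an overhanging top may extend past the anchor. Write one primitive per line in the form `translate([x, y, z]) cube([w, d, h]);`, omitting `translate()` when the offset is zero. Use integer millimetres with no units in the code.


translate([492, 227, 0]) cube([33, 51, 1171]);
translate([831, 227, 0]) cube([33, 51, 1171]);
translate([525, 227, 186]) cube([306, 51, 27]);
translate([525, 227, 440]) cube([306, 51, 27]);
translate([525, 227, 694]) cube([306, 51, 27]);
translate([525, 227, 948]) cube([306, 51, 27]);


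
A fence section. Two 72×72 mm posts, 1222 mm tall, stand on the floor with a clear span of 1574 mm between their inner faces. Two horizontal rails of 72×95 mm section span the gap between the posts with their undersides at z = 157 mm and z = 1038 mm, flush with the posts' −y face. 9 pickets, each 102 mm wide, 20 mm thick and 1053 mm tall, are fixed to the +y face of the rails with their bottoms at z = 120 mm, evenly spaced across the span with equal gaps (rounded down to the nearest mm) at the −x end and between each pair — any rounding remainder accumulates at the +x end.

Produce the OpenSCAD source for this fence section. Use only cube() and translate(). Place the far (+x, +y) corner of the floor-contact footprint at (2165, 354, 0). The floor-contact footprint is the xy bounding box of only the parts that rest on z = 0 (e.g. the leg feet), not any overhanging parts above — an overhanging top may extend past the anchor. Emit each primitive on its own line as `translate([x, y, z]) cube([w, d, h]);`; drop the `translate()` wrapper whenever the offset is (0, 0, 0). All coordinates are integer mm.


translate([447, 282, 0]) cube([72, 72, 1222]);
translate([2093, 282, 0]) cube([72, 72, 1222]);
translate([519, 282, 157]) cube([1574, 72, 95]);
translate([519, 282, 1038]) cube([1574, 72, 95]);
translate([584, 354, 120]) cube([102, 20, 1053]);
translate([751, 354, 120]) cube([102, 20, 1053]);
translate([918, 354, 120]) cube([102, 20, 1053]);
translate([1085, 354, 120]) cube([102, 20, 1053]);
translate([1252, 354, 120]) cube([102, 20, 1053]);
translate([1419, 354, 120]) cube([102, 20, 1053]);
translate([1586, 354, 120]) cube([102, 20, 1053]);
translate([1753, 354, 120]) cube([102, 20, 1053]);
translate([1920, 354, 120]) cube([102, 20, 1053]);
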